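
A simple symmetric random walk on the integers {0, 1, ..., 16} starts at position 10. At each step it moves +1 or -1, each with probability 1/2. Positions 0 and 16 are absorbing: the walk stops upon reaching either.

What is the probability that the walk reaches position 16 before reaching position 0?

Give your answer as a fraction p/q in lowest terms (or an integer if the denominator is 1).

Symmetric walk (p = 1/2): the harmonic-function argument gives P(hit 16 before 0 | start at 10) = a/N.
P = 10/16 = 5/8

Answer: 5/8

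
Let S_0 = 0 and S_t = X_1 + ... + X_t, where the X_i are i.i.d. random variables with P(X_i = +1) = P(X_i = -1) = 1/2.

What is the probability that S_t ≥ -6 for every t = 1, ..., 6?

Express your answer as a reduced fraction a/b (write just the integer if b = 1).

Let f(t,s) = #length-t paths at position s with S_1..S_t all ≥ -6.
f(t,s) = f(t-1,s-1) + f(t-1,s+1) for s ≥ -6; f(t,s) = 0 for s < -6.
t=0: f(0,0)=1
t=1: f(1,-1)=1 f(1,1)=1
t=2: f(2,-2)=1 f(2,0)=2 f(2,2)=1
t=3: f(3,-3)=1 f(3,-1)=3 f(3,1)=3 f(3,3)=1
t=4: f(4,-4)=1 f(4,-2)=4 f(4,0)=6 f(4,2)=4 f(4,4)=1
t=5: f(5,-5)=1 f(5,-3)=5 f(5,-1)=10 f(5,1)=10 f(5,3)=5 f(5,5)=1
t=6: f(6,-6)=1 f(6,-4)=6 f(6,-2)=15 f(6,0)=20 f(6,2)=15 f(6,4)=6 f(6,6)=1
Σ_s f(6,s) = 64
P = 64/64 = 1

Answer: 1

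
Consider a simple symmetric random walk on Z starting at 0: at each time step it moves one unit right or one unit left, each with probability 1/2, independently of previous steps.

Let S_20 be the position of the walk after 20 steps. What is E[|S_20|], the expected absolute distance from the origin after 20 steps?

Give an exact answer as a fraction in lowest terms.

S_20 takes values m ≡ 0 (mod 2) with |m| ≤ 20; P(S_20=m) = C(20,(20+m)/2)/2^20.
Total paths: 2^20 = 1048576
Distribution: P(S=-20)=1/1048576, P(S=-18)=20/1048576, P(S=-16)=190/1048576, P(S=-14)=1140/1048576, P(S=-12)=4845/1048576, P(S=-10)=15504/1048576, P(S=-8)=38760/1048576, P(S=-6)=77520/1048576, P(S=-4)=125970/1048576, P(S=-2)=167960/1048576, P(S=0)=184756/1048576, P(S=2)=167960/1048576, P(S=4)=125970/1048576, P(S=6)=77520/1048576, P(S=8)=38760/1048576, P(S=10)=15504/1048576, P(S=12)=4845/1048576, P(S=14)=1140/1048576, P(S=16)=190/1048576, P(S=18)=20/1048576, P(S=20)=1/1048576
E[|S_20|] = Σ_m |m|·P(S_20=m) = 3695120/1048576 = 230945/65536

Answer: 230945/65536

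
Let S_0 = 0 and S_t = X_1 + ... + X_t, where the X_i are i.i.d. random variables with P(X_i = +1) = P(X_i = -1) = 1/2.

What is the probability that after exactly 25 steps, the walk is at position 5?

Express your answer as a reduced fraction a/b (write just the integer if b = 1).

To reach position 5 after 25 steps: need 15 steps of +1 and 10 of -1.
Favorable paths: C(25,15) = 3268760
Total paths: 2^25 = 33554432
P = 3268760/33554432 = 408595/4194304

Answer: 408595/4194304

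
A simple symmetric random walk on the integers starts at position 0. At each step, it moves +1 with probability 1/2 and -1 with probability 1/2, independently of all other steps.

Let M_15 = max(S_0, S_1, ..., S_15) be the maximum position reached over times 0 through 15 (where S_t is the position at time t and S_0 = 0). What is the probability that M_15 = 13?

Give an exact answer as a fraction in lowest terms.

Let M_15 = max(S_0,...,S_15). Use the reflection principle: for j ≥ 1, #{paths with M_15 ≥ j} = #{S_15 ≥ j} + #{S_15 ≥ j+1}.
By reflection, #{M_15 ≥ 13} = #{S_15 ≥ 13} + #{S_15 ≥ 14} = 16 + 1 = 17.
#{M_15 ≥ 14} = #{S_15 ≥ 14} + #{S_15 ≥ 15} = 1 + 1 = 2.
#{M_15 = 13} = 17 - 2 = 15.
P(M_15 = 13) = 15/32768 = 15/32768

Answer: 15/32768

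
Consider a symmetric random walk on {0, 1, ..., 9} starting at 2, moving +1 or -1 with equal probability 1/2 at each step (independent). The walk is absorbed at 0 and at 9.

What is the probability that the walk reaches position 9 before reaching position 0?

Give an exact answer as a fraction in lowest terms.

Answer: 2/9

Derivation:
Symmetric walk (p = 1/2): the harmonic-function argument gives P(hit 9 before 0 | start at 2) = a/N.
P = 2/9 = 2/9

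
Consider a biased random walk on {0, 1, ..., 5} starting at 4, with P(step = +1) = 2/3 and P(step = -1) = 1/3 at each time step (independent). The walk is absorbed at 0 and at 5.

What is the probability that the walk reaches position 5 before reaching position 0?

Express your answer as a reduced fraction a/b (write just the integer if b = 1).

Answer: 30/31

Derivation:
Biased walk: p = 2/3, q = 1/3, r = q/p = 1/2
Gambler's ruin: P(hit 5 before 0 | start at 4) = (1 - r^a)/(1 - r^N)
r^4 = 1/16; r^5 = 1/32
P = (1 - 1/16) / (1 - 1/32) = 15/16 / 31/32 = 30/31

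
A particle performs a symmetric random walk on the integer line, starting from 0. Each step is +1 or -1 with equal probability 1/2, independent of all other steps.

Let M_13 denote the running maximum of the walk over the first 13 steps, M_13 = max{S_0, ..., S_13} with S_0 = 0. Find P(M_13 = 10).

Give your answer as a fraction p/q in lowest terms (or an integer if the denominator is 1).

Answer: 13/8192

Derivation:
Let M_13 = max(S_0,...,S_13). Use the reflection principle: for j ≥ 1, #{paths with M_13 ≥ j} = #{S_13 ≥ j} + #{S_13 ≥ j+1}.
By reflection, #{M_13 ≥ 10} = #{S_13 ≥ 10} + #{S_13 ≥ 11} = 14 + 14 = 28.
#{M_13 ≥ 11} = #{S_13 ≥ 11} + #{S_13 ≥ 12} = 14 + 1 = 15.
#{M_13 = 10} = 28 - 15 = 13.
P(M_13 = 10) = 13/8192 = 13/8192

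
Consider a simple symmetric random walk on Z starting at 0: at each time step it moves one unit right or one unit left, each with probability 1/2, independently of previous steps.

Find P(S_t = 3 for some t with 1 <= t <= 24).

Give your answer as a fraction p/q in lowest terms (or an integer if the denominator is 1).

Answer: 2270193/4194304

Derivation:
Count via complement. Let g(t,s) = #length-t paths at position s with S_1..S_t all ≠ 3.
g(t,s) = g(t-1,s-1) + g(t-1,s+1) for s ≠ 3; g(t,3) = 0.
t=0: g(0,0)=1
t=1: g(1,-1)=1 g(1,1)=1
t=2: g(2,-2)=1 g(2,0)=2 g(2,2)=1
t=3: g(3,-3)=1 g(3,-1)=3 g(3,1)=3
t=4: g(4,-4)=1 g(4,-2)=4 g(4,0)=6 g(4,2)=3
t=5: g(5,-5)=1 g(5,-3)=5 g(5,-1)=10 g(5,1)=9
t=6: g(6,-6)=1 g(6,-4)=6 g(6,-2)=15 g(6,0)=19 g(6,2)=9
t=7: g(7,-7)=1 g(7,-5)=7 g(7,-3)=21 g(7,-1)=34 g(7,1)=28
t=8: g(8,-8)=1 g(8,-6)=8 g(8,-4)=28 g(8,-2)=55 g(8,0)=62 g(8,2)=28
t=9: g(9,-9)=1 g(9,-7)=9 g(9,-5)=36 g(9,-3)=83 g(9,-1)=117 g(9,1)=90
t=10: g(10,-10)=1 g(10,-8)=10 g(10,-6)=45 g(10,-4)=119 g(10,-2)=200 g(10,0)=207 g(10,2)=90
t=11: g(11,-11)=1 g(11,-9)=11 g(11,-7)=55 g(11,-5)=164 g(11,-3)=319 g(11,-1)=407 g(11,1)=297
t=12: g(12,-12)=1 g(12,-10)=12 g(12,-8)=66 g(12,-6)=219 g(12,-4)=483 g(12,-2)=726 g(12,0)=704 g(12,2)=297
t=13: g(13,-13)=1 g(13,-11)=13 g(13,-9)=78 g(13,-7)=285 g(13,-5)=702 g(13,-3)=1209 g(13,-1)=1430 g(13,1)=1001
t=14: g(14,-14)=1 g(14,-12)=14 g(14,-10)=91 g(14,-8)=363 g(14,-6)=987 g(14,-4)=1911 g(14,-2)=2639 g(14,0)=2431 g(14,2)=1001
t=15: g(15,-15)=1 g(15,-13)=15 g(15,-11)=105 g(15,-9)=454 g(15,-7)=1350 g(15,-5)=2898 g(15,-3)=4550 g(15,-1)=5070 g(15,1)=3432
t=16: g(16,-16)=1 g(16,-14)=16 g(16,-12)=120 g(16,-10)=559 g(16,-8)=1804 g(16,-6)=4248 g(16,-4)=7448 g(16,-2)=9620 g(16,0)=8502 g(16,2)=3432
t=17: g(17,-17)=1 g(17,-15)=17 g(17,-13)=136 g(17,-11)=679 g(17,-9)=2363 g(17,-7)=6052 g(17,-5)=11696 g(17,-3)=17068 g(17,-1)=18122 g(17,1)=11934
t=18: g(18,-18)=1 g(18,-16)=18 g(18,-14)=153 g(18,-12)=815 g(18,-10)=3042 g(18,-8)=8415 g(18,-6)=17748 g(18,-4)=28764 g(18,-2)=35190 g(18,0)=30056 g(18,2)=11934
t=19: g(19,-19)=1 g(19,-17)=19 g(19,-15)=171 g(19,-13)=968 g(19,-11)=3857 g(19,-9)=11457 g(19,-7)=26163 g(19,-5)=46512 g(19,-3)=63954 g(19,-1)=65246 g(19,1)=41990
t=20: g(20,-20)=1 g(20,-18)=20 g(20,-16)=190 g(20,-14)=1139 g(20,-12)=4825 g(20,-10)=15314 g(20,-8)=37620 g(20,-6)=72675 g(20,-4)=110466 g(20,-2)=129200 g(20,0)=107236 g(20,2)=41990
t=21: g(21,-21)=1 g(21,-19)=21 g(21,-17)=210 g(21,-15)=1329 g(21,-13)=5964 g(21,-11)=20139 g(21,-9)=52934 g(21,-7)=110295 g(21,-5)=183141 g(21,-3)=239666 g(21,-1)=236436 g(21,1)=149226
t=22: g(22,-22)=1 g(22,-20)=22 g(22,-18)=231 g(22,-16)=1539 g(22,-14)=7293 g(22,-12)=26103 g(22,-10)=73073 g(22,-8)=163229 g(22,-6)=293436 g(22,-4)=422807 g(22,-2)=476102 g(22,0)=385662 g(22,2)=149226
t=23: g(23,-23)=1 g(23,-21)=23 g(23,-19)=253 g(23,-17)=1770 g(23,-15)=8832 g(23,-13)=33396 g(23,-11)=99176 g(23,-9)=236302 g(23,-7)=456665 g(23,-5)=716243 g(23,-3)=898909 g(23,-1)=861764 g(23,1)=534888
t=24: g(24,-24)=1 g(24,-22)=24 g(24,-20)=276 g(24,-18)=2023 g(24,-16)=10602 g(24,-14)=42228 g(24,-12)=132572 g(24,-10)=335478 g(24,-8)=692967 g(24,-6)=1172908 g(24,-4)=1615152 g(24,-2)=1760673 g(24,0)=1396652 g(24,2)=534888
Paths never hitting 3: Σ_s g(24,s) = 7696444
Paths hitting 3: 2^24 - 7696444 = 9080772
P = 9080772/16777216 = 2270193/4194304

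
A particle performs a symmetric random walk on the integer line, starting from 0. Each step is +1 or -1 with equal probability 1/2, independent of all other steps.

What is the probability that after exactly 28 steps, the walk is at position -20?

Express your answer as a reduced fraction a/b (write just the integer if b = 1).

To reach position -20 after 28 steps: need 4 steps of +1 and 24 of -1.
Favorable paths: C(28,4) = 20475
Total paths: 2^28 = 268435456
P = 20475/268435456 = 20475/268435456

Answer: 20475/268435456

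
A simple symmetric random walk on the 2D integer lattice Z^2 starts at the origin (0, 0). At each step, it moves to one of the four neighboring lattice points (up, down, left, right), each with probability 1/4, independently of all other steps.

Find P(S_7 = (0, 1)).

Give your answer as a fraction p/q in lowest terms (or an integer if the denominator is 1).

Let h be the number of horizontal steps (so 7-h are vertical). To end at (0,1) need (h+0)/2 right-steps and ((7-h)+1)/2 up-steps.
Sum over h with 0 ≤ h ≤ 6, h ≡ 0 (mod 2), 7-h ≡ 1 (mod 2):
h=0: C(7,0)·C(0,0)·C(7,4) = 1·1·35 = 35
h=2: C(7,2)·C(2,1)·C(5,3) = 21·2·10 = 420
h=4: C(7,4)·C(4,2)·C(3,2) = 35·6·3 = 630
h=6: C(7,6)·C(6,3)·C(1,1) = 7·20·1 = 140
Total favorable: 1225
Total paths: 4^7 = 16384
P = 1225/16384 = 1225/16384

Answer: 1225/16384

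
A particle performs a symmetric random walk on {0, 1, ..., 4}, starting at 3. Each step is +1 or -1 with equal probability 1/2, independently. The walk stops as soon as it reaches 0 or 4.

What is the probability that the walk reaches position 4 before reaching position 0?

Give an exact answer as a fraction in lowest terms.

Symmetric walk (p = 1/2): the harmonic-function argument gives P(hit 4 before 0 | start at 3) = a/N.
P = 3/4 = 3/4

Answer: 3/4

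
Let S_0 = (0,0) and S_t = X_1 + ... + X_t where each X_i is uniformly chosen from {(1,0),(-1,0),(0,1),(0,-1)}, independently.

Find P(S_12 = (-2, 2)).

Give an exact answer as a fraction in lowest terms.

Let h be the number of horizontal steps (so 12-h are vertical). To end at (-2,2) need (h-2)/2 right-steps and ((12-h)+2)/2 up-steps.
Sum over h with 2 ≤ h ≤ 10, h ≡ 0 (mod 2), 12-h ≡ 0 (mod 2):
h=2: C(12,2)·C(2,0)·C(10,6) = 66·1·210 = 13860
h=4: C(12,4)·C(4,1)·C(8,5) = 495·4·56 = 110880
h=6: C(12,6)·C(6,2)·C(6,4) = 924·15·15 = 207900
h=8: C(12,8)·C(8,3)·C(4,3) = 495·56·4 = 110880
h=10: C(12,10)·C(10,4)·C(2,2) = 66·210·1 = 13860
Total favorable: 457380
Total paths: 4^12 = 16777216
P = 457380/16777216 = 114345/4194304

Answer: 114345/4194304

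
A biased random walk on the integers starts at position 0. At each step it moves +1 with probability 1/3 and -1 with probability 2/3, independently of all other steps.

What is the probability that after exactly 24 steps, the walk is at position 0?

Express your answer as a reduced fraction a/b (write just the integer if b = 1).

To be at 0 after 24 steps: need exactly 12 steps of +1 and 12 of -1.
Number of such sequences: C(24,12) = 2704156
Each has probability (1/3)^12 · (2/3)^12 = 4096/282429536481
P = 2704156 · 4096/282429536481 = 11076222976/282429536481

Answer: 11076222976/282429536481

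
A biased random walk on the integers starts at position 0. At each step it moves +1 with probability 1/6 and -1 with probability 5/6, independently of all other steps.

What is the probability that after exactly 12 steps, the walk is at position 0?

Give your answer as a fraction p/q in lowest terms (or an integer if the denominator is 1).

To be at 0 after 12 steps: need exactly 6 steps of +1 and 6 of -1.
Number of such sequences: C(12,6) = 924
Each has probability (1/6)^6 · (5/6)^6 = 15625/2176782336
P = 924 · 15625/2176782336 = 1203125/181398528

Answer: 1203125/181398528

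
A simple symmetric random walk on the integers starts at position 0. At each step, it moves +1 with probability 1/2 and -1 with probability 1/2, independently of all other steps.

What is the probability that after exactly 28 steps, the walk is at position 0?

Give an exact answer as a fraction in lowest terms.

Answer: 5014575/33554432

Derivation:
To return to 0 after 28 steps: need exactly 14 steps of +1 and 14 of -1.
Favorable paths: C(28,14) = 40116600
Total paths: 2^28 = 268435456
P = 40116600/268435456 = 5014575/33554432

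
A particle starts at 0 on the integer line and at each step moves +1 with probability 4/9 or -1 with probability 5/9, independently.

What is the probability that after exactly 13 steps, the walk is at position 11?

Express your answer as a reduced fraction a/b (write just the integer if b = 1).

To reach position 11 after 13 steps: need 12 steps of +1 and 1 step of -1.
Number of such sequences: C(13,12) = 13
Each has probability (4/9)^12 · (5/9)^1 = 83886080/2541865828329
P = 13 · 83886080/2541865828329 = 1090519040/2541865828329

Answer: 1090519040/2541865828329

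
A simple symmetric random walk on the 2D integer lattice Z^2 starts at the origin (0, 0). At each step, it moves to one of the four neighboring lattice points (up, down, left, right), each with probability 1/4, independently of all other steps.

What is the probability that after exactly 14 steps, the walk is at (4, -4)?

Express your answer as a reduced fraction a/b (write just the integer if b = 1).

Answer: 39039/8388608

Derivation:
Let h be the number of horizontal steps (so 14-h are vertical). To end at (4,-4) need (h+4)/2 right-steps and ((14-h)-4)/2 up-steps.
Sum over h with 4 ≤ h ≤ 10, h ≡ 0 (mod 2), 14-h ≡ 0 (mod 2):
h=4: C(14,4)·C(4,4)·C(10,3) = 1001·1·120 = 120120
h=6: C(14,6)·C(6,5)·C(8,2) = 3003·6·28 = 504504
h=8: C(14,8)·C(8,6)·C(6,1) = 3003·28·6 = 504504
h=10: C(14,10)·C(10,7)·C(4,0) = 1001·120·1 = 120120
Total favorable: 1249248
Total paths: 4^14 = 268435456
P = 1249248/268435456 = 39039/8388608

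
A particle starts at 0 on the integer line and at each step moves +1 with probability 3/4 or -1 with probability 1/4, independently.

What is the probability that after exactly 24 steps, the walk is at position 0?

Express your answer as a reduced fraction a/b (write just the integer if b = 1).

Answer: 359274842199/70368744177664

Derivation:
To be at 0 after 24 steps: need exactly 12 steps of +1 and 12 of -1.
Number of such sequences: C(24,12) = 2704156
Each has probability (3/4)^12 · (1/4)^12 = 531441/281474976710656
P = 2704156 · 531441/281474976710656 = 359274842199/70368744177664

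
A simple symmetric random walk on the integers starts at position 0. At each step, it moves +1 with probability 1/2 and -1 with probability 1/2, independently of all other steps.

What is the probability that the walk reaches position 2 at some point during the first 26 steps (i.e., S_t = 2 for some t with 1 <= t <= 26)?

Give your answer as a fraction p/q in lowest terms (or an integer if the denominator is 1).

Answer: 11762641/16777216

Derivation:
Count via complement. Let g(t,s) = #length-t paths at position s with S_1..S_t all ≠ 2.
g(t,s) = g(t-1,s-1) + g(t-1,s+1) for s ≠ 2; g(t,2) = 0.
t=0: g(0,0)=1
t=1: g(1,-1)=1 g(1,1)=1
t=2: g(2,-2)=1 g(2,0)=2
t=3: g(3,-3)=1 g(3,-1)=3 g(3,1)=2
t=4: g(4,-4)=1 g(4,-2)=4 g(4,0)=5
t=5: g(5,-5)=1 g(5,-3)=5 g(5,-1)=9 g(5,1)=5
t=6: g(6,-6)=1 g(6,-4)=6 g(6,-2)=14 g(6,0)=14
t=7: g(7,-7)=1 g(7,-5)=7 g(7,-3)=20 g(7,-1)=28 g(7,1)=14
t=8: g(8,-8)=1 g(8,-6)=8 g(8,-4)=27 g(8,-2)=48 g(8,0)=42
t=9: g(9,-9)=1 g(9,-7)=9 g(9,-5)=35 g(9,-3)=75 g(9,-1)=90 g(9,1)=42
t=10: g(10,-10)=1 g(10,-8)=10 g(10,-6)=44 g(10,-4)=110 g(10,-2)=165 g(10,0)=132
t=11: g(11,-11)=1 g(11,-9)=11 g(11,-7)=54 g(11,-5)=154 g(11,-3)=275 g(11,-1)=297 g(11,1)=132
t=12: g(12,-12)=1 g(12,-10)=12 g(12,-8)=65 g(12,-6)=208 g(12,-4)=429 g(12,-2)=572 g(12,0)=429
t=13: g(13,-13)=1 g(13,-11)=13 g(13,-9)=77 g(13,-7)=273 g(13,-5)=637 g(13,-3)=1001 g(13,-1)=1001 g(13,1)=429
t=14: g(14,-14)=1 g(14,-12)=14 g(14,-10)=90 g(14,-8)=350 g(14,-6)=910 g(14,-4)=1638 g(14,-2)=2002 g(14,0)=1430
t=15: g(15,-15)=1 g(15,-13)=15 g(15,-11)=104 g(15,-9)=440 g(15,-7)=1260 g(15,-5)=2548 g(15,-3)=3640 g(15,-1)=3432 g(15,1)=1430
t=16: g(16,-16)=1 g(16,-14)=16 g(16,-12)=119 g(16,-10)=544 g(16,-8)=1700 g(16,-6)=3808 g(16,-4)=6188 g(16,-2)=7072 g(16,0)=4862
t=17: g(17,-17)=1 g(17,-15)=17 g(17,-13)=135 g(17,-11)=663 g(17,-9)=2244 g(17,-7)=5508 g(17,-5)=9996 g(17,-3)=13260 g(17,-1)=11934 g(17,1)=4862
t=18: g(18,-18)=1 g(18,-16)=18 g(18,-14)=152 g(18,-12)=798 g(18,-10)=2907 g(18,-8)=7752 g(18,-6)=15504 g(18,-4)=23256 g(18,-2)=25194 g(18,0)=16796
t=19: g(19,-19)=1 g(19,-17)=19 g(19,-15)=170 g(19,-13)=950 g(19,-11)=3705 g(19,-9)=10659 g(19,-7)=23256 g(19,-5)=38760 g(19,-3)=48450 g(19,-1)=41990 g(19,1)=16796
t=20: g(20,-20)=1 g(20,-18)=20 g(20,-16)=189 g(20,-14)=1120 g(20,-12)=4655 g(20,-10)=14364 g(20,-8)=33915 g(20,-6)=62016 g(20,-4)=87210 g(20,-2)=90440 g(20,0)=58786
t=21: g(21,-21)=1 g(21,-19)=21 g(21,-17)=209 g(21,-15)=1309 g(21,-13)=5775 g(21,-11)=19019 g(21,-9)=48279 g(21,-7)=95931 g(21,-5)=149226 g(21,-3)=177650 g(21,-1)=149226 g(21,1)=58786
t=22: g(22,-22)=1 g(22,-20)=22 g(22,-18)=230 g(22,-16)=1518 g(22,-14)=7084 g(22,-12)=24794 g(22,-10)=67298 g(22,-8)=144210 g(22,-6)=245157 g(22,-4)=326876 g(22,-2)=326876 g(22,0)=208012
t=23: g(23,-23)=1 g(23,-21)=23 g(23,-19)=252 g(23,-17)=1748 g(23,-15)=8602 g(23,-13)=31878 g(23,-11)=92092 g(23,-9)=211508 g(23,-7)=389367 g(23,-5)=572033 g(23,-3)=653752 g(23,-1)=534888 g(23,1)=208012
t=24: g(24,-24)=1 g(24,-22)=24 g(24,-20)=275 g(24,-18)=2000 g(24,-16)=10350 g(24,-14)=40480 g(24,-12)=123970 g(24,-10)=303600 g(24,-8)=600875 g(24,-6)=961400 g(24,-4)=1225785 g(24,-2)=1188640 g(24,0)=742900
t=25: g(25,-25)=1 g(25,-23)=25 g(25,-21)=299 g(25,-19)=2275 g(25,-17)=12350 g(25,-15)=50830 g(25,-13)=164450 g(25,-11)=427570 g(25,-9)=904475 g(25,-7)=1562275 g(25,-5)=2187185 g(25,-3)=2414425 g(25,-1)=1931540 g(25,1)=742900
t=26: g(26,-26)=1 g(26,-24)=26 g(26,-22)=324 g(26,-20)=2574 g(26,-18)=14625 g(26,-16)=63180 g(26,-14)=215280 g(26,-12)=592020 g(26,-10)=1332045 g(26,-8)=2466750 g(26,-6)=3749460 g(26,-4)=4601610 g(26,-2)=4345965 g(26,0)=2674440
Paths never hitting 2: Σ_s g(26,s) = 20058300
Paths hitting 2: 2^26 - 20058300 = 47050564
P = 47050564/67108864 = 11762641/16777216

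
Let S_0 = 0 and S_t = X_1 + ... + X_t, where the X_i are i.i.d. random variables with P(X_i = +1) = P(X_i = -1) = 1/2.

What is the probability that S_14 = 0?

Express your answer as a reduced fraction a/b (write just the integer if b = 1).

To return to 0 after 14 steps: need exactly 7 steps of +1 and 7 of -1.
Favorable paths: C(14,7) = 3432
Total paths: 2^14 = 16384
P = 3432/16384 = 429/2048

Answer: 429/2048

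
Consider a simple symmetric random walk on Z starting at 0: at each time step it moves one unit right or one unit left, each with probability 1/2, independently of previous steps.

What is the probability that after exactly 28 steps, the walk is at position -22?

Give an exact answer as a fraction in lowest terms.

To reach position -22 after 28 steps: need 3 steps of +1 and 25 of -1.
Favorable paths: C(28,3) = 3276
Total paths: 2^28 = 268435456
P = 3276/268435456 = 819/67108864

Answer: 819/67108864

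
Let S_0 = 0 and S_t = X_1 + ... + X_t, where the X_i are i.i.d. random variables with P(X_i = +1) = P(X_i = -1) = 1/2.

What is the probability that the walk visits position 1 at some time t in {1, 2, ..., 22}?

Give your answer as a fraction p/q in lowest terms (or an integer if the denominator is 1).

Count via complement. Let g(t,s) = #length-t paths at position s with S_1..S_t all ≠ 1.
g(t,s) = g(t-1,s-1) + g(t-1,s+1) for s ≠ 1; g(t,1) = 0.
t=0: g(0,0)=1
t=1: g(1,-1)=1
t=2: g(2,-2)=1 g(2,0)=1
t=3: g(3,-3)=1 g(3,-1)=2
t=4: g(4,-4)=1 g(4,-2)=3 g(4,0)=2
t=5: g(5,-5)=1 g(5,-3)=4 g(5,-1)=5
t=6: g(6,-6)=1 g(6,-4)=5 g(6,-2)=9 g(6,0)=5
t=7: g(7,-7)=1 g(7,-5)=6 g(7,-3)=14 g(7,-1)=14
t=8: g(8,-8)=1 g(8,-6)=7 g(8,-4)=20 g(8,-2)=28 g(8,0)=14
t=9: g(9,-9)=1 g(9,-7)=8 g(9,-5)=27 g(9,-3)=48 g(9,-1)=42
t=10: g(10,-10)=1 g(10,-8)=9 g(10,-6)=35 g(10,-4)=75 g(10,-2)=90 g(10,0)=42
t=11: g(11,-11)=1 g(11,-9)=10 g(11,-7)=44 g(11,-5)=110 g(11,-3)=165 g(11,-1)=132
t=12: g(12,-12)=1 g(12,-10)=11 g(12,-8)=54 g(12,-6)=154 g(12,-4)=275 g(12,-2)=297 g(12,0)=132
t=13: g(13,-13)=1 g(13,-11)=12 g(13,-9)=65 g(13,-7)=208 g(13,-5)=429 g(13,-3)=572 g(13,-1)=429
t=14: g(14,-14)=1 g(14,-12)=13 g(14,-10)=77 g(14,-8)=273 g(14,-6)=637 g(14,-4)=1001 g(14,-2)=1001 g(14,0)=429
t=15: g(15,-15)=1 g(15,-13)=14 g(15,-11)=90 g(15,-9)=350 g(15,-7)=910 g(15,-5)=1638 g(15,-3)=2002 g(15,-1)=1430
t=16: g(16,-16)=1 g(16,-14)=15 g(16,-12)=104 g(16,-10)=440 g(16,-8)=1260 g(16,-6)=2548 g(16,-4)=3640 g(16,-2)=3432 g(16,0)=1430
t=17: g(17,-17)=1 g(17,-15)=16 g(17,-13)=119 g(17,-11)=544 g(17,-9)=1700 g(17,-7)=3808 g(17,-5)=6188 g(17,-3)=7072 g(17,-1)=4862
t=18: g(18,-18)=1 g(18,-16)=17 g(18,-14)=135 g(18,-12)=663 g(18,-10)=2244 g(18,-8)=5508 g(18,-6)=9996 g(18,-4)=13260 g(18,-2)=11934 g(18,0)=4862
t=19: g(19,-19)=1 g(19,-17)=18 g(19,-15)=152 g(19,-13)=798 g(19,-11)=2907 g(19,-9)=7752 g(19,-7)=15504 g(19,-5)=23256 g(19,-3)=25194 g(19,-1)=16796
t=20: g(20,-20)=1 g(20,-18)=19 g(20,-16)=170 g(20,-14)=950 g(20,-12)=3705 g(20,-10)=10659 g(20,-8)=23256 g(20,-6)=38760 g(20,-4)=48450 g(20,-2)=41990 g(20,0)=16796
t=21: g(21,-21)=1 g(21,-19)=20 g(21,-17)=189 g(21,-15)=1120 g(21,-13)=4655 g(21,-11)=14364 g(21,-9)=33915 g(21,-7)=62016 g(21,-5)=87210 g(21,-3)=90440 g(21,-1)=58786
t=22: g(22,-22)=1 g(22,-20)=21 g(22,-18)=209 g(22,-16)=1309 g(22,-14)=5775 g(22,-12)=19019 g(22,-10)=48279 g(22,-8)=95931 g(22,-6)=149226 g(22,-4)=177650 g(22,-2)=149226 g(22,0)=58786
Paths never hitting 1: Σ_s g(22,s) = 705432
Paths hitting 1: 2^22 - 705432 = 3488872
P = 3488872/4194304 = 436109/524288

Answer: 436109/524288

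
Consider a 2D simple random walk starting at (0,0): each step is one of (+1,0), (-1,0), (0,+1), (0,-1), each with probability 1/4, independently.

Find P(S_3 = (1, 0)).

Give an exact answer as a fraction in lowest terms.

Let h be the number of horizontal steps (so 3-h are vertical). To end at (1,0) need (h+1)/2 right-steps and ((3-h)+0)/2 up-steps.
Sum over h with 1 ≤ h ≤ 3, h ≡ 1 (mod 2), 3-h ≡ 0 (mod 2):
h=1: C(3,1)·C(1,1)·C(2,1) = 3·1·2 = 6
h=3: C(3,3)·C(3,2)·C(0,0) = 1·3·1 = 3
Total favorable: 9
Total paths: 4^3 = 64
P = 9/64 = 9/64

Answer: 9/64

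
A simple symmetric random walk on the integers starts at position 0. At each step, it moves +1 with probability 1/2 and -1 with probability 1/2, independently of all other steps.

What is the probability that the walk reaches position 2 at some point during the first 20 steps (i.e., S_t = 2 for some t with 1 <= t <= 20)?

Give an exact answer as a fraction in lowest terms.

Count via complement. Let g(t,s) = #length-t paths at position s with S_1..S_t all ≠ 2.
g(t,s) = g(t-1,s-1) + g(t-1,s+1) for s ≠ 2; g(t,2) = 0.
t=0: g(0,0)=1
t=1: g(1,-1)=1 g(1,1)=1
t=2: g(2,-2)=1 g(2,0)=2
t=3: g(3,-3)=1 g(3,-1)=3 g(3,1)=2
t=4: g(4,-4)=1 g(4,-2)=4 g(4,0)=5
t=5: g(5,-5)=1 g(5,-3)=5 g(5,-1)=9 g(5,1)=5
t=6: g(6,-6)=1 g(6,-4)=6 g(6,-2)=14 g(6,0)=14
t=7: g(7,-7)=1 g(7,-5)=7 g(7,-3)=20 g(7,-1)=28 g(7,1)=14
t=8: g(8,-8)=1 g(8,-6)=8 g(8,-4)=27 g(8,-2)=48 g(8,0)=42
t=9: g(9,-9)=1 g(9,-7)=9 g(9,-5)=35 g(9,-3)=75 g(9,-1)=90 g(9,1)=42
t=10: g(10,-10)=1 g(10,-8)=10 g(10,-6)=44 g(10,-4)=110 g(10,-2)=165 g(10,0)=132
t=11: g(11,-11)=1 g(11,-9)=11 g(11,-7)=54 g(11,-5)=154 g(11,-3)=275 g(11,-1)=297 g(11,1)=132
t=12: g(12,-12)=1 g(12,-10)=12 g(12,-8)=65 g(12,-6)=208 g(12,-4)=429 g(12,-2)=572 g(12,0)=429
t=13: g(13,-13)=1 g(13,-11)=13 g(13,-9)=77 g(13,-7)=273 g(13,-5)=637 g(13,-3)=1001 g(13,-1)=1001 g(13,1)=429
t=14: g(14,-14)=1 g(14,-12)=14 g(14,-10)=90 g(14,-8)=350 g(14,-6)=910 g(14,-4)=1638 g(14,-2)=2002 g(14,0)=1430
t=15: g(15,-15)=1 g(15,-13)=15 g(15,-11)=104 g(15,-9)=440 g(15,-7)=1260 g(15,-5)=2548 g(15,-3)=3640 g(15,-1)=3432 g(15,1)=1430
t=16: g(16,-16)=1 g(16,-14)=16 g(16,-12)=119 g(16,-10)=544 g(16,-8)=1700 g(16,-6)=3808 g(16,-4)=6188 g(16,-2)=7072 g(16,0)=4862
t=17: g(17,-17)=1 g(17,-15)=17 g(17,-13)=135 g(17,-11)=663 g(17,-9)=2244 g(17,-7)=5508 g(17,-5)=9996 g(17,-3)=13260 g(17,-1)=11934 g(17,1)=4862
t=18: g(18,-18)=1 g(18,-16)=18 g(18,-14)=152 g(18,-12)=798 g(18,-10)=2907 g(18,-8)=7752 g(18,-6)=15504 g(18,-4)=23256 g(18,-2)=25194 g(18,0)=16796
t=19: g(19,-19)=1 g(19,-17)=19 g(19,-15)=170 g(19,-13)=950 g(19,-11)=3705 g(19,-9)=10659 g(19,-7)=23256 g(19,-5)=38760 g(19,-3)=48450 g(19,-1)=41990 g(19,1)=16796
t=20: g(20,-20)=1 g(20,-18)=20 g(20,-16)=189 g(20,-14)=1120 g(20,-12)=4655 g(20,-10)=14364 g(20,-8)=33915 g(20,-6)=62016 g(20,-4)=87210 g(20,-2)=90440 g(20,0)=58786
Paths never hitting 2: Σ_s g(20,s) = 352716
Paths hitting 2: 2^20 - 352716 = 695860
P = 695860/1048576 = 173965/262144

Answer: 173965/262144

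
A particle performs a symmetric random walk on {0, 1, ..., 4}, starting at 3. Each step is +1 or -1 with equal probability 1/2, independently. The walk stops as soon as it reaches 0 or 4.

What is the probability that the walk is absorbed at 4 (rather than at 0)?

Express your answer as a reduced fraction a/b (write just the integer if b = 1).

Answer: 3/4

Derivation:
Symmetric walk (p = 1/2): the harmonic-function argument gives P(hit 4 before 0 | start at 3) = a/N.
P = 3/4 = 3/4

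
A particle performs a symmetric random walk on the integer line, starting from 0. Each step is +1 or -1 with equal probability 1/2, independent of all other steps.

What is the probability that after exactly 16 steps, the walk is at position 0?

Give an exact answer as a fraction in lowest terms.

To return to 0 after 16 steps: need exactly 8 steps of +1 and 8 of -1.
Favorable paths: C(16,8) = 12870
Total paths: 2^16 = 65536
P = 12870/65536 = 6435/32768

Answer: 6435/32768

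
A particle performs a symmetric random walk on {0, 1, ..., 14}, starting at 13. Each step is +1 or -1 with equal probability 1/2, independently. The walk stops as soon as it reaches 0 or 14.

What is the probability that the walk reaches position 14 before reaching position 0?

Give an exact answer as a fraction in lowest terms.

Symmetric walk (p = 1/2): the harmonic-function argument gives P(hit 14 before 0 | start at 13) = a/N.
P = 13/14 = 13/14

Answer: 13/14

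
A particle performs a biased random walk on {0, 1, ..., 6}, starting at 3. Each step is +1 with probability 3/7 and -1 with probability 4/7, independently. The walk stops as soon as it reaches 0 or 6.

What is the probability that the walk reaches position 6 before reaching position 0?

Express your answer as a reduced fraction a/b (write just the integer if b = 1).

Answer: 27/91

Derivation:
Biased walk: p = 3/7, q = 4/7, r = q/p = 4/3
Gambler's ruin: P(hit 6 before 0 | start at 3) = (1 - r^a)/(1 - r^N)
r^3 = 64/27; r^6 = 4096/729
P = (1 - 64/27) / (1 - 4096/729) = -37/27 / -3367/729 = 27/91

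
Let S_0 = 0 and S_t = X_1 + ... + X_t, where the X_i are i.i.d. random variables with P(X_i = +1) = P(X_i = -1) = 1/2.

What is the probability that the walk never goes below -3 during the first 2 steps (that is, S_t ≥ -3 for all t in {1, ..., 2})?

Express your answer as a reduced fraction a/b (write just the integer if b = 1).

Answer: 1

Derivation:
Let f(t,s) = #length-t paths at position s with S_1..S_t all ≥ -3.
f(t,s) = f(t-1,s-1) + f(t-1,s+1) for s ≥ -3; f(t,s) = 0 for s < -3.
t=0: f(0,0)=1
t=1: f(1,-1)=1 f(1,1)=1
t=2: f(2,-2)=1 f(2,0)=2 f(2,2)=1
Σ_s f(2,s) = 4
P = 4/4 = 1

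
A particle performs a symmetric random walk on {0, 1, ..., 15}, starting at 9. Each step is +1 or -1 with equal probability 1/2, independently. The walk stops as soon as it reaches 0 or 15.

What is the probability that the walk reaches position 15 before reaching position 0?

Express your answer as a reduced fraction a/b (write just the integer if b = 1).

Symmetric walk (p = 1/2): the harmonic-function argument gives P(hit 15 before 0 | start at 9) = a/N.
P = 9/15 = 3/5

Answer: 3/5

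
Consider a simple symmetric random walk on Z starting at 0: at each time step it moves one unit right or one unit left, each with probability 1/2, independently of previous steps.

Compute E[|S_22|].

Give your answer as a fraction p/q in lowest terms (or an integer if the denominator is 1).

Answer: 969969/262144

Derivation:
S_22 takes values m ≡ 0 (mod 2) with |m| ≤ 22; P(S_22=m) = C(22,(22+m)/2)/2^22.
Total paths: 2^22 = 4194304
Distribution: P(S=-22)=1/4194304, P(S=-20)=22/4194304, P(S=-18)=231/4194304, P(S=-16)=1540/4194304, P(S=-14)=7315/4194304, P(S=-12)=26334/4194304, P(S=-10)=74613/4194304, P(S=-8)=170544/4194304, P(S=-6)=319770/4194304, P(S=-4)=497420/4194304, P(S=-2)=646646/4194304, P(S=0)=705432/4194304, P(S=2)=646646/4194304, P(S=4)=497420/4194304, P(S=6)=319770/4194304, P(S=8)=170544/4194304, P(S=10)=74613/4194304, P(S=12)=26334/4194304, P(S=14)=7315/4194304, P(S=16)=1540/4194304, P(S=18)=231/4194304, P(S=20)=22/4194304, P(S=22)=1/4194304
E[|S_22|] = Σ_m |m|·P(S_22=m) = 15519504/4194304 = 969969/262144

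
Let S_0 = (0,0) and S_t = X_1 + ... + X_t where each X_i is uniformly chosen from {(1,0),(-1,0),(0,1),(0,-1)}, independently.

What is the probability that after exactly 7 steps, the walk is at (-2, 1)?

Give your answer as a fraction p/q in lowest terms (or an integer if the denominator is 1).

Let h be the number of horizontal steps (so 7-h are vertical). To end at (-2,1) need (h-2)/2 right-steps and ((7-h)+1)/2 up-steps.
Sum over h with 2 ≤ h ≤ 6, h ≡ 0 (mod 2), 7-h ≡ 1 (mod 2):
h=2: C(7,2)·C(2,0)·C(5,3) = 21·1·10 = 210
h=4: C(7,4)·C(4,1)·C(3,2) = 35·4·3 = 420
h=6: C(7,6)·C(6,2)·C(1,1) = 7·15·1 = 105
Total favorable: 735
Total paths: 4^7 = 16384
P = 735/16384 = 735/16384

Answer: 735/16384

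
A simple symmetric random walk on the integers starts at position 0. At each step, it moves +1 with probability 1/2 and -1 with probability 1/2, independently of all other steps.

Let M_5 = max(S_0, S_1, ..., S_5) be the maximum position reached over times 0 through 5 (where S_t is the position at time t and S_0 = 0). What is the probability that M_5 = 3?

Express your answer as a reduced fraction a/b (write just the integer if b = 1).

Let M_5 = max(S_0,...,S_5). Use the reflection principle: for j ≥ 1, #{paths with M_5 ≥ j} = #{S_5 ≥ j} + #{S_5 ≥ j+1}.
By reflection, #{M_5 ≥ 3} = #{S_5 ≥ 3} + #{S_5 ≥ 4} = 6 + 1 = 7.
#{M_5 ≥ 4} = #{S_5 ≥ 4} + #{S_5 ≥ 5} = 1 + 1 = 2.
#{M_5 = 3} = 7 - 2 = 5.
P(M_5 = 3) = 5/32 = 5/32

Answer: 5/32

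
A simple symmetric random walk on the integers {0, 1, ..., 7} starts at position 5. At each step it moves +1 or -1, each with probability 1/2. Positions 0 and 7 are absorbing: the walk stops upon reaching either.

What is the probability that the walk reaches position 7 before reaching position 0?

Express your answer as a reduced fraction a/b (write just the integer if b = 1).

Symmetric walk (p = 1/2): the harmonic-function argument gives P(hit 7 before 0 | start at 5) = a/N.
P = 5/7 = 5/7

Answer: 5/7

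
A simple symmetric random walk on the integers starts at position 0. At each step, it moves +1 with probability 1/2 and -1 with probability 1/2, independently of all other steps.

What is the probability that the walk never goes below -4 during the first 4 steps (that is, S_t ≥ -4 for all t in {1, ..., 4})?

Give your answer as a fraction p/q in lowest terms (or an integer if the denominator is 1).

Answer: 1

Derivation:
Let f(t,s) = #length-t paths at position s with S_1..S_t all ≥ -4.
f(t,s) = f(t-1,s-1) + f(t-1,s+1) for s ≥ -4; f(t,s) = 0 for s < -4.
t=0: f(0,0)=1
t=1: f(1,-1)=1 f(1,1)=1
t=2: f(2,-2)=1 f(2,0)=2 f(2,2)=1
t=3: f(3,-3)=1 f(3,-1)=3 f(3,1)=3 f(3,3)=1
t=4: f(4,-4)=1 f(4,-2)=4 f(4,0)=6 f(4,2)=4 f(4,4)=1
Σ_s f(4,s) = 16
P = 16/16 = 1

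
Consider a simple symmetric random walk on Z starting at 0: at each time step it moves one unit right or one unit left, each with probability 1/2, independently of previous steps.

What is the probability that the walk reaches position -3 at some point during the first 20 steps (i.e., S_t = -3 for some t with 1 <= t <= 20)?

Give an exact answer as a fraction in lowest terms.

Count via complement. Let g(t,s) = #length-t paths at position s with S_1..S_t all ≠ -3.
g(t,s) = g(t-1,s-1) + g(t-1,s+1) for s ≠ -3; g(t,-3) = 0.
t=0: g(0,0)=1
t=1: g(1,-1)=1 g(1,1)=1
t=2: g(2,-2)=1 g(2,0)=2 g(2,2)=1
t=3: g(3,-1)=3 g(3,1)=3 g(3,3)=1
t=4: g(4,-2)=3 g(4,0)=6 g(4,2)=4 g(4,4)=1
t=5: g(5,-1)=9 g(5,1)=10 g(5,3)=5 g(5,5)=1
t=6: g(6,-2)=9 g(6,0)=19 g(6,2)=15 g(6,4)=6 g(6,6)=1
t=7: g(7,-1)=28 g(7,1)=34 g(7,3)=21 g(7,5)=7 g(7,7)=1
t=8: g(8,-2)=28 g(8,0)=62 g(8,2)=55 g(8,4)=28 g(8,6)=8 g(8,8)=1
t=9: g(9,-1)=90 g(9,1)=117 g(9,3)=83 g(9,5)=36 g(9,7)=9 g(9,9)=1
t=10: g(10,-2)=90 g(10,0)=207 g(10,2)=200 g(10,4)=119 g(10,6)=45 g(10,8)=10 g(10,10)=1
t=11: g(11,-1)=297 g(11,1)=407 g(11,3)=319 g(11,5)=164 g(11,7)=55 g(11,9)=11 g(11,11)=1
t=12: g(12,-2)=297 g(12,0)=704 g(12,2)=726 g(12,4)=483 g(12,6)=219 g(12,8)=66 g(12,10)=12 g(12,12)=1
t=13: g(13,-1)=1001 g(13,1)=1430 g(13,3)=1209 g(13,5)=702 g(13,7)=285 g(13,9)=78 g(13,11)=13 g(13,13)=1
t=14: g(14,-2)=1001 g(14,0)=2431 g(14,2)=2639 g(14,4)=1911 g(14,6)=987 g(14,8)=363 g(14,10)=91 g(14,12)=14 g(14,14)=1
t=15: g(15,-1)=3432 g(15,1)=5070 g(15,3)=4550 g(15,5)=2898 g(15,7)=1350 g(15,9)=454 g(15,11)=105 g(15,13)=15 g(15,15)=1
t=16: g(16,-2)=3432 g(16,0)=8502 g(16,2)=9620 g(16,4)=7448 g(16,6)=4248 g(16,8)=1804 g(16,10)=559 g(16,12)=120 g(16,14)=16 g(16,16)=1
t=17: g(17,-1)=11934 g(17,1)=18122 g(17,3)=17068 g(17,5)=11696 g(17,7)=6052 g(17,9)=2363 g(17,11)=679 g(17,13)=136 g(17,15)=17 g(17,17)=1
t=18: g(18,-2)=11934 g(18,0)=30056 g(18,2)=35190 g(18,4)=28764 g(18,6)=17748 g(18,8)=8415 g(18,10)=3042 g(18,12)=815 g(18,14)=153 g(18,16)=18 g(18,18)=1
t=19: g(19,-1)=41990 g(19,1)=65246 g(19,3)=63954 g(19,5)=46512 g(19,7)=26163 g(19,9)=11457 g(19,11)=3857 g(19,13)=968 g(19,15)=171 g(19,17)=19 g(19,19)=1
t=20: g(20,-2)=41990 g(20,0)=107236 g(20,2)=129200 g(20,4)=110466 g(20,6)=72675 g(20,8)=37620 g(20,10)=15314 g(20,12)=4825 g(20,14)=1139 g(20,16)=190 g(20,18)=20 g(20,20)=1
Paths never hitting -3: Σ_s g(20,s) = 520676
Paths hitting -3: 2^20 - 520676 = 527900
P = 527900/1048576 = 131975/262144

Answer: 131975/262144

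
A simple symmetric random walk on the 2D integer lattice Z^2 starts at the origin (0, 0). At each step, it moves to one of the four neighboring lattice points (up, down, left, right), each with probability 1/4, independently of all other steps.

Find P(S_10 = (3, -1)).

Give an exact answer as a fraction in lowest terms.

Let h be the number of horizontal steps (so 10-h are vertical). To end at (3,-1) need (h+3)/2 right-steps and ((10-h)-1)/2 up-steps.
Sum over h with 3 ≤ h ≤ 9, h ≡ 1 (mod 2), 10-h ≡ 1 (mod 2):
h=3: C(10,3)·C(3,3)·C(7,3) = 120·1·35 = 4200
h=5: C(10,5)·C(5,4)·C(5,2) = 252·5·10 = 12600
h=7: C(10,7)·C(7,5)·C(3,1) = 120·21·3 = 7560
h=9: C(10,9)·C(9,6)·C(1,0) = 10·84·1 = 840
Total favorable: 25200
Total paths: 4^10 = 1048576
P = 25200/1048576 = 1575/65536

Answer: 1575/65536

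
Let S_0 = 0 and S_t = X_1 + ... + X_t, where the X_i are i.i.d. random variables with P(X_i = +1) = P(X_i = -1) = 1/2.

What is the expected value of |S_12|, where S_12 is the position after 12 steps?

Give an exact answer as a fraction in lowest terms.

S_12 takes values m ≡ 0 (mod 2) with |m| ≤ 12; P(S_12=m) = C(12,(12+m)/2)/2^12.
Total paths: 2^12 = 4096
Distribution: P(S=-12)=1/4096, P(S=-10)=12/4096, P(S=-8)=66/4096, P(S=-6)=220/4096, P(S=-4)=495/4096, P(S=-2)=792/4096, P(S=0)=924/4096, P(S=2)=792/4096, P(S=4)=495/4096, P(S=6)=220/4096, P(S=8)=66/4096, P(S=10)=12/4096, P(S=12)=1/4096
E[|S_12|] = Σ_m |m|·P(S_12=m) = 11088/4096 = 693/256

Answer: 693/256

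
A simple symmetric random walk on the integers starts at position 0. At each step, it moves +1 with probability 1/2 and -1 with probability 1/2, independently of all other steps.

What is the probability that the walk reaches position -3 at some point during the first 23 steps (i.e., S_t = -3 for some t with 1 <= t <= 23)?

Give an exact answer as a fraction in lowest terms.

Answer: 2270193/4194304

Derivation:
Count via complement. Let g(t,s) = #length-t paths at position s with S_1..S_t all ≠ -3.
g(t,s) = g(t-1,s-1) + g(t-1,s+1) for s ≠ -3; g(t,-3) = 0.
t=0: g(0,0)=1
t=1: g(1,-1)=1 g(1,1)=1
t=2: g(2,-2)=1 g(2,0)=2 g(2,2)=1
t=3: g(3,-1)=3 g(3,1)=3 g(3,3)=1
t=4: g(4,-2)=3 g(4,0)=6 g(4,2)=4 g(4,4)=1
t=5: g(5,-1)=9 g(5,1)=10 g(5,3)=5 g(5,5)=1
t=6: g(6,-2)=9 g(6,0)=19 g(6,2)=15 g(6,4)=6 g(6,6)=1
t=7: g(7,-1)=28 g(7,1)=34 g(7,3)=21 g(7,5)=7 g(7,7)=1
t=8: g(8,-2)=28 g(8,0)=62 g(8,2)=55 g(8,4)=28 g(8,6)=8 g(8,8)=1
t=9: g(9,-1)=90 g(9,1)=117 g(9,3)=83 g(9,5)=36 g(9,7)=9 g(9,9)=1
t=10: g(10,-2)=90 g(10,0)=207 g(10,2)=200 g(10,4)=119 g(10,6)=45 g(10,8)=10 g(10,10)=1
t=11: g(11,-1)=297 g(11,1)=407 g(11,3)=319 g(11,5)=164 g(11,7)=55 g(11,9)=11 g(11,11)=1
t=12: g(12,-2)=297 g(12,0)=704 g(12,2)=726 g(12,4)=483 g(12,6)=219 g(12,8)=66 g(12,10)=12 g(12,12)=1
t=13: g(13,-1)=1001 g(13,1)=1430 g(13,3)=1209 g(13,5)=702 g(13,7)=285 g(13,9)=78 g(13,11)=13 g(13,13)=1
t=14: g(14,-2)=1001 g(14,0)=2431 g(14,2)=2639 g(14,4)=1911 g(14,6)=987 g(14,8)=363 g(14,10)=91 g(14,12)=14 g(14,14)=1
t=15: g(15,-1)=3432 g(15,1)=5070 g(15,3)=4550 g(15,5)=2898 g(15,7)=1350 g(15,9)=454 g(15,11)=105 g(15,13)=15 g(15,15)=1
t=16: g(16,-2)=3432 g(16,0)=8502 g(16,2)=9620 g(16,4)=7448 g(16,6)=4248 g(16,8)=1804 g(16,10)=559 g(16,12)=120 g(16,14)=16 g(16,16)=1
t=17: g(17,-1)=11934 g(17,1)=18122 g(17,3)=17068 g(17,5)=11696 g(17,7)=6052 g(17,9)=2363 g(17,11)=679 g(17,13)=136 g(17,15)=17 g(17,17)=1
t=18: g(18,-2)=11934 g(18,0)=30056 g(18,2)=35190 g(18,4)=28764 g(18,6)=17748 g(18,8)=8415 g(18,10)=3042 g(18,12)=815 g(18,14)=153 g(18,16)=18 g(18,18)=1
t=19: g(19,-1)=41990 g(19,1)=65246 g(19,3)=63954 g(19,5)=46512 g(19,7)=26163 g(19,9)=11457 g(19,11)=3857 g(19,13)=968 g(19,15)=171 g(19,17)=19 g(19,19)=1
t=20: g(20,-2)=41990 g(20,0)=107236 g(20,2)=129200 g(20,4)=110466 g(20,6)=72675 g(20,8)=37620 g(20,10)=15314 g(20,12)=4825 g(20,14)=1139 g(20,16)=190 g(20,18)=20 g(20,20)=1
t=21: g(21,-1)=149226 g(21,1)=236436 g(21,3)=239666 g(21,5)=183141 g(21,7)=110295 g(21,9)=52934 g(21,11)=20139 g(21,13)=5964 g(21,15)=1329 g(21,17)=210 g(21,19)=21 g(21,21)=1
t=22: g(22,-2)=149226 g(22,0)=385662 g(22,2)=476102 g(22,4)=422807 g(22,6)=293436 g(22,8)=163229 g(22,10)=73073 g(22,12)=26103 g(22,14)=7293 g(22,16)=1539 g(22,18)=231 g(22,20)=22 g(22,22)=1
t=23: g(23,-1)=534888 g(23,1)=861764 g(23,3)=898909 g(23,5)=716243 g(23,7)=456665 g(23,9)=236302 g(23,11)=99176 g(23,13)=33396 g(23,15)=8832 g(23,17)=1770 g(23,19)=253 g(23,21)=23 g(23,23)=1
Paths never hitting -3: Σ_s g(23,s) = 3848222
Paths hitting -3: 2^23 - 3848222 = 4540386
P = 4540386/8388608 = 2270193/4194304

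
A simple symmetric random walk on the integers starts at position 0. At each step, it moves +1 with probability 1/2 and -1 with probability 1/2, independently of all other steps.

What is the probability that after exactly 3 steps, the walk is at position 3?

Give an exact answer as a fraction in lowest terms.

To reach position 3 after 3 steps: need 3 steps of +1 and 0 of -1.
Favorable paths: C(3,3) = 1
Total paths: 2^3 = 8
P = 1/8 = 1/8

Answer: 1/8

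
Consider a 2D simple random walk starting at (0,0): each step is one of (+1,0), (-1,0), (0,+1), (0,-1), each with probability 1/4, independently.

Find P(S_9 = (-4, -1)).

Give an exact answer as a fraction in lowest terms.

Answer: 189/16384

Derivation:
Let h be the number of horizontal steps (so 9-h are vertical). To end at (-4,-1) need (h-4)/2 right-steps and ((9-h)-1)/2 up-steps.
Sum over h with 4 ≤ h ≤ 8, h ≡ 0 (mod 2), 9-h ≡ 1 (mod 2):
h=4: C(9,4)·C(4,0)·C(5,2) = 126·1·10 = 1260
h=6: C(9,6)·C(6,1)·C(3,1) = 84·6·3 = 1512
h=8: C(9,8)·C(8,2)·C(1,0) = 9·28·1 = 252
Total favorable: 3024
Total paths: 4^9 = 262144
P = 3024/262144 = 189/16384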